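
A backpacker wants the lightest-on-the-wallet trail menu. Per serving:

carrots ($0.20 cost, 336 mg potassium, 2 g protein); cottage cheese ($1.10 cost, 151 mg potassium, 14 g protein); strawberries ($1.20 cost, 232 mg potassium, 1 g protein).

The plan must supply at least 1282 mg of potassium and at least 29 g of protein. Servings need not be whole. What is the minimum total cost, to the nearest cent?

A basic optimal solution has at most two foods positive. Try each food alone and each pair with both targets met exactly.
carrots only: max(1282/336, 29/2) = 14.5 servings → $2.90.
cottage cheese only: max(1282/151, 29/14) = 8.49 servings → $9.34.
strawberries only: max(1282/232, 29/1) = 29 servings → $34.80.
carrots + cottage cheese with both tight: 3.082 servings and 1.631 servings → $2.41.
carrots + strawberries with both targets exact would need a negative amount; discard.
cottage cheese + strawberries with both tight: 1.758 servings and 4.381 servings → $7.19.
So the least-cost plan costs $2.41.

$2.41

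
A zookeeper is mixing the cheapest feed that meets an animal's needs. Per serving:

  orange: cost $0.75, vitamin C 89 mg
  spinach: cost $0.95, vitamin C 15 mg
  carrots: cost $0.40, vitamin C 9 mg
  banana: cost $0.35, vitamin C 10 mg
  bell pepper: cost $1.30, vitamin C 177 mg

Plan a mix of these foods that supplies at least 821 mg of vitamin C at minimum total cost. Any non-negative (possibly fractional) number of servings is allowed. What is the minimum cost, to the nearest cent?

$6.03

Cost per mg of vitamin C: bell pepper $0.0073, orange $0.0084, banana $0.0350, carrots $0.0444, spinach $0.0633.
With no serving limits, use only bell pepper: 821 mg / 177 mg = 4.638 servings × $1.30 = $6.03.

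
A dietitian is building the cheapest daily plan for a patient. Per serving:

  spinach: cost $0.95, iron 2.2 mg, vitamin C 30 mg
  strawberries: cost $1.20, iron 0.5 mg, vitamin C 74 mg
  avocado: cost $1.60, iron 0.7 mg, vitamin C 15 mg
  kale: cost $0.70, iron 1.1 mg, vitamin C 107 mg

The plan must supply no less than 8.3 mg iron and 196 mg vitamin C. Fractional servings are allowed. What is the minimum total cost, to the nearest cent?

Check every corner: each single food scaled to meet both minima, and each pair solved so both constraints bind.
spinach only: max(8.3/2.2, 196/30) = 6.533 servings → $6.21.
strawberries only: max(8.3/0.5, 196/74) = 16.6 servings → $19.92.
avocado only: max(8.3/0.7, 196/15) = 13.07 servings → $20.91.
kale only: max(8.3/1.1, 196/107) = 7.545 servings → $5.28.
spinach + strawberries with both tight: 3.493 servings and 1.233 servings → $4.80.
spinach + avocado: the both-tight solution has a negative serving — not a feasible corner.
spinach + kale with both tight: 3.323 servings and 0.9002 servings → $3.79.
strawberries + avocado with both tight: 0.2867 servings and 11.65 servings → $18.99.
strawberries + kale with both targets exact would need a negative amount; discard.
avocado + kale with both tight: 11.52 servings and 0.2175 servings → $18.58.
So the least-cost plan costs $3.79.

$3.79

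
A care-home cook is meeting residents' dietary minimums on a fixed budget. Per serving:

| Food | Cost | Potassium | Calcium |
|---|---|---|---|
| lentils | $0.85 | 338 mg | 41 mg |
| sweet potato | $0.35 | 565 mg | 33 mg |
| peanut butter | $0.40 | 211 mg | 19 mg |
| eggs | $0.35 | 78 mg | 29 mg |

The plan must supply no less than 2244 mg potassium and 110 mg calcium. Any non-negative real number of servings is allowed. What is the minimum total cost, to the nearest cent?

$1.39

At the optimum either one food covers both requirements or two foods hit both targets exactly; no other combination can be cheaper.
lentils only: max(2244/338, 110/41) = 6.639 servings → $5.64.
sweet potato only: max(2244/565, 110/33) = 3.972 servings → $1.39.
peanut butter only: max(2244/211, 110/19) = 10.64 servings → $4.25.
eggs only: max(2244/78, 110/29) = 28.77 servings → $10.07.
lentils + sweet potato with both targets exact would need a negative amount; discard.
lentils + peanut butter: the both-tight solution has a negative serving — not a feasible corner.
lentils + eggs with both targets exact would need a negative amount; discard.
sweet potato + peanut butter: intersection lies outside the first quadrant.
sweet potato + eggs with both targets exact would need a negative amount; discard.
peanut butter + eggs: the both-tight solution has a negative serving — not a feasible corner.
So the least-cost plan costs $1.39.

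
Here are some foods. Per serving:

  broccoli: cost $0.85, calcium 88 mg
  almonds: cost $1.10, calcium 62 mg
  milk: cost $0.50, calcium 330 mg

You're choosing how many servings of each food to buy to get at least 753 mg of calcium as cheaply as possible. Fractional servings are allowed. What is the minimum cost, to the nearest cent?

$1.14

Cost per mg of calcium: milk $0.0015, broccoli $0.0097, almonds $0.0177.
With no serving limits, use only milk: 753 mg / 330 mg = 2.282 servings × $0.50 = $1.14.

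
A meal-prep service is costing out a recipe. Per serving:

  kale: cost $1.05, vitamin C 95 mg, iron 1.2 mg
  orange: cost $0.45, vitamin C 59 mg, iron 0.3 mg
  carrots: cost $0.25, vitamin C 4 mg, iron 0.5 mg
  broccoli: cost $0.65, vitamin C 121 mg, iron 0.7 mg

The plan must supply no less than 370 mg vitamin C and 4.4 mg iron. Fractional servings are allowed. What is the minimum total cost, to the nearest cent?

$3.07

Minimising a linear cost over {vitamin C ≥ 370, iron ≥ 4.4, servings ≥ 0} — the optimum is at a vertex, using one or two foods.
kale only: max(370/95, 4.4/1.2) = 3.895 servings → $4.09.
orange only: max(370/59, 4.4/0.3) = 14.67 servings → $6.60.
carrots only: max(370/4, 4.4/0.5) = 92.5 servings → $23.12.
broccoli only: max(370/121, 4.4/0.7) = 6.286 servings → $4.09.
kale + orange with both tight: 3.513 servings and 0.6147 servings → $3.97.
kale + carrots: the both-tight solution has a negative serving — not a feasible corner.
kale + broccoli with both tight: 3.474 servings and 0.3304 servings → $3.86.
orange + carrots with both tight: 5.915 servings and 5.251 servings → $3.97.
orange + broccoli with both targets exact would need a negative amount; discard.
carrots + broccoli with both tight: 4.738 servings and 2.901 servings → $3.07.
Cheapest feasible corner: $3.07.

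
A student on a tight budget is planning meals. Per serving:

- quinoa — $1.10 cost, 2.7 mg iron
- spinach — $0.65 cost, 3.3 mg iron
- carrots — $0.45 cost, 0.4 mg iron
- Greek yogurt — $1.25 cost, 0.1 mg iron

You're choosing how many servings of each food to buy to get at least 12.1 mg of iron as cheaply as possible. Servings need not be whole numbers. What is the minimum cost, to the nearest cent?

$2.38

Cost per mg of iron: spinach $0.1970, quinoa $0.4074, carrots $1.1250, Greek yogurt $12.5000.
With no serving limits, use only spinach: 12.1 mg / 3.3 mg = 3.667 servings × $0.65 = $2.38.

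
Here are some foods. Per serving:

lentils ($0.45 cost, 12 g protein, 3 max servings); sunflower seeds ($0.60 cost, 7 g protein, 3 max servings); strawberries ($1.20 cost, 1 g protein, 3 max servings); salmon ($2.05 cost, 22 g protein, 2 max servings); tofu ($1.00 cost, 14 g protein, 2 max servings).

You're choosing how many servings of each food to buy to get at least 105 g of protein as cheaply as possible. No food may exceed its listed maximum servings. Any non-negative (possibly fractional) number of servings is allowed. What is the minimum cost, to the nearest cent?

$7.01

Cost per g of protein: lentils $0.0375, tofu $0.0714, sunflower seeds $0.0857, salmon $0.0932, strawberries $1.2000.
Take 3 servings of lentils: +36.0 g protein for $1.35 (total $1.35, still need 69.0 g).
Take 2 servings of tofu: +28.0 g protein for $2.00 (total $3.35, still need 41.0 g).
Take 3 servings of sunflower seeds: +21.0 g protein for $1.80 (total $5.15, still need 20.0 g).
Take 0.9091 servings of salmon: +20.0 g protein for $1.86 (total $7.01, still need 0.0 g).
Filling from the cheapest source first is optimal under one linear minimum: $7.01.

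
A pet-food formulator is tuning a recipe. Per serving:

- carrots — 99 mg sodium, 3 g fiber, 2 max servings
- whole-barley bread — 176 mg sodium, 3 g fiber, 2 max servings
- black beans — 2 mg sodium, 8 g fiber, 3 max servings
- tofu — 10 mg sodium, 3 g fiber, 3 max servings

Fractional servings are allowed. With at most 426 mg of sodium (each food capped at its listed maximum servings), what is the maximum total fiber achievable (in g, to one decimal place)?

42.3 g

Fiber per mg sodium: black beans 4, tofu 0.3, carrots 0.0303, whole-barley bread 0.01705.
Take 3 servings of black beans: uses 6 mg sodium, +24.0 g fiber (running total 24.0 g).
Take 3 servings of tofu: uses 30 mg sodium, +9.0 g fiber (running total 33.0 g).
Take 2 servings of carrots: uses 198 mg sodium, +6.0 g fiber (running total 39.0 g).
Take 1.091 servings of whole-barley bread: uses 192 mg sodium, +3.3 g fiber (running total 42.3 g).
Greedy by best ratio exhausts the sodium allowance optimally: 42.3 g.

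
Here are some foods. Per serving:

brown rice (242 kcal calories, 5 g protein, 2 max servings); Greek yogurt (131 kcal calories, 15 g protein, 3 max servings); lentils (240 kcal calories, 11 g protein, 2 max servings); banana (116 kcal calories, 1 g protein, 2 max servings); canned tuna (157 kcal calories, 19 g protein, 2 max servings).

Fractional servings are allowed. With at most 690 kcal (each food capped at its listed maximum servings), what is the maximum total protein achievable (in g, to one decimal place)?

Protein per kcal: canned tuna 0.121, Greek yogurt 0.1145, lentils 0.04583, brown rice 0.02066, banana 0.008621.
Take 2 servings of canned tuna: uses 314 kcal, +38.0 g protein (running total 38.0 g).
Take 2.87 servings of Greek yogurt: uses 376 kcal, +43.1 g protein (running total 81.1 g).
Greedy by best ratio exhausts the calories allowance optimally: 81.1 g.

81.1 g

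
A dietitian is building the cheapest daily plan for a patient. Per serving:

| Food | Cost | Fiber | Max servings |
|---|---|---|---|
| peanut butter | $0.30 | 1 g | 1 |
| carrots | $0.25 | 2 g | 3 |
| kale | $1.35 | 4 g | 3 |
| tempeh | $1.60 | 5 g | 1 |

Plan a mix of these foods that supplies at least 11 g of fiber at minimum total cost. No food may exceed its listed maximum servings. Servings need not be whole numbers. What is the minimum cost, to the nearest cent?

Cost per g of fiber: carrots $0.1250, peanut butter $0.3000, tempeh $0.3200, kale $0.3375.
Take 3 servings of carrots: +6.0 g fiber for $0.75 (total $0.75, still need 5.0 g).
Take 1 serving of peanut butter: +1.0 g fiber for $0.30 (total $1.05, still need 4.0 g).
Take 0.8 servings of tempeh: +4.0 g fiber for $1.28 (total $2.33, still need 0.0 g).
Greedy by cheapest-per-g is optimal for a single linear constraint, so the minimum cost is $2.33.

$2.33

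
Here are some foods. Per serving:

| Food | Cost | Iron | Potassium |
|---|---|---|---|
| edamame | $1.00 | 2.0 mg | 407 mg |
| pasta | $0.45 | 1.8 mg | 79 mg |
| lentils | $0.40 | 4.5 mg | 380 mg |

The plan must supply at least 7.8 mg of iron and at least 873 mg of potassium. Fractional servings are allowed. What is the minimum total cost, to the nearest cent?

Compare the cost at each extreme point of the feasible region.
edamame only: max(7.8/2.0, 873/407) = 3.9 servings → $3.90.
pasta only: max(7.8/1.8, 873/79) = 11.05 servings → $4.97.
lentils only: max(7.8/4.5, 873/380) = 2.297 servings → $0.92.
edamame + pasta with both tight: 1.662 servings and 2.486 servings → $2.78.
edamame + lentils with both tight: 0.9001 servings and 1.333 servings → $1.43.
pasta + lentils: the both-tight solution has a negative serving — not a feasible corner.
The minimum over all feasible corners is $0.92.

$0.92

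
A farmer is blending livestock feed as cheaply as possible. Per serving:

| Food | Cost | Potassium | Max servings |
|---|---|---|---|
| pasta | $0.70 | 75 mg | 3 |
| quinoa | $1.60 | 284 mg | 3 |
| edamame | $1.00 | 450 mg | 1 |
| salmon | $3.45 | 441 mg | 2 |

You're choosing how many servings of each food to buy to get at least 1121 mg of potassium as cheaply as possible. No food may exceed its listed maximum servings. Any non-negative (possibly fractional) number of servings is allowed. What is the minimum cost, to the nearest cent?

Cost per mg of potassium: edamame $0.0022, quinoa $0.0056, salmon $0.0078, pasta $0.0093.
Take 1 serving of edamame: +450.0 mg potassium for $1.00 (total $1.00, still need 671.0 mg).
Take 2.363 servings of quinoa: +671.0 mg potassium for $3.78 (total $4.78, still need 0.0 mg).
Greedy by cheapest-per-mg is optimal for a single linear constraint, so the minimum cost is $4.78.

$4.78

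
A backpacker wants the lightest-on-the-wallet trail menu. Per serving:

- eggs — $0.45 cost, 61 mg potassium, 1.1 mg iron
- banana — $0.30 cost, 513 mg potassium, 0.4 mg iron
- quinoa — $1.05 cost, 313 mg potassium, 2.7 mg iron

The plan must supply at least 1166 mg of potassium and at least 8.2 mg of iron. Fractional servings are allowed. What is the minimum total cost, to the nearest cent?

$3.26

With two linear requirements the optimum uses one or two foods; enumerate the corners.
eggs only: max(1166/61, 8.2/1.1) = 19.11 servings → $8.60.
banana only: max(1166/513, 8.2/0.4) = 20.5 servings → $6.15.
quinoa only: max(1166/313, 8.2/2.7) = 3.725 servings → $3.91.
eggs + banana with both tight: 6.928 servings and 1.449 servings → $3.55.
eggs + quinoa: the both-tight solution has a negative serving — not a feasible corner.
banana + quinoa with both tight: 0.4616 servings and 2.969 servings → $3.26.
Cheapest feasible corner: $3.26.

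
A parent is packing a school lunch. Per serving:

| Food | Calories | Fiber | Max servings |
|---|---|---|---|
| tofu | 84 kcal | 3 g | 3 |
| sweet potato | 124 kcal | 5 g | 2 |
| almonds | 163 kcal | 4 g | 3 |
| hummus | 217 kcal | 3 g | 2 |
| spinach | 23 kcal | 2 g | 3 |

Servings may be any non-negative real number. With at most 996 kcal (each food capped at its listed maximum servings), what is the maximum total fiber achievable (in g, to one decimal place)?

Fiber per kcal: spinach 0.08696, sweet potato 0.04032, tofu 0.03571, almonds 0.02454, hummus 0.01382.
Take 3 servings of spinach: uses 69 kcal, +6.0 g fiber (running total 6.0 g).
Take 2 servings of sweet potato: uses 248 kcal, +10.0 g fiber (running total 16.0 g).
Take 3 servings of tofu: uses 252 kcal, +9.0 g fiber (running total 25.0 g).
Take 2.62 servings of almonds: uses 427 kcal, +10.5 g fiber (running total 35.5 g).
Greedy by best ratio exhausts the calories allowance optimally: 35.5 g.

35.5 g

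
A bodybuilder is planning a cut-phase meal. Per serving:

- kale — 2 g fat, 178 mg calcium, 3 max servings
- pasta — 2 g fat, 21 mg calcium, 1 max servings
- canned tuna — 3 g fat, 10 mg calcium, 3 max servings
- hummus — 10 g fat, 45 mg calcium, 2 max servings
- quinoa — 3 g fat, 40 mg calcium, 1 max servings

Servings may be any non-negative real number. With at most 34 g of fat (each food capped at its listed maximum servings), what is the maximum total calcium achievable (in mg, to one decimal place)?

Calcium per g fat: kale 89, quinoa 13.33, pasta 10.5, hummus 4.5, canned tuna 3.333.
Take 3 servings of kale: uses 6 g fat, +534.0 mg calcium (running total 534.0 mg).
Take 1 serving of quinoa: uses 3 g fat, +40.0 mg calcium (running total 574.0 mg).
Take 1 serving of pasta: uses 2 g fat, +21.0 mg calcium (running total 595.0 mg).
Take 2 servings of hummus: uses 20 g fat, +90.0 mg calcium (running total 685.0 mg).
Take 1 serving of canned tuna: uses 3 g fat, +10.0 mg calcium (running total 695.0 mg).
Filling greedily by calcium-per-g fat is optimal for one linear limit, giving 695.0 mg.

695.0 mg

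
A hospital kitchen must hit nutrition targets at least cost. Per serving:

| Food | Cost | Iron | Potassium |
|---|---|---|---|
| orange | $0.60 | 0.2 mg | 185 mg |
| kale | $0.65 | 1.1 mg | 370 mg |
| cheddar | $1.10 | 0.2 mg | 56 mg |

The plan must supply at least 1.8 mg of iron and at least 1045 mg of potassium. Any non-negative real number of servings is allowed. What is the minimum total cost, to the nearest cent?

Minimising a linear cost over {iron ≥ 1.8, potassium ≥ 1045, servings ≥ 0} — the optimum is at a vertex, using one or two foods.
orange only: max(1.8/0.2, 1045/185) = 9 servings → $5.40.
kale only: max(1.8/1.1, 1045/370) = 2.824 servings → $1.84.
cheddar only: max(1.8/0.2, 1045/56) = 18.66 servings → $20.53.
orange + kale with both tight: 3.734 servings and 0.9575 servings → $2.86.
orange + cheddar with both tight: 4.194 servings and 4.806 servings → $7.80.
kale + cheddar: intersection lies outside the first quadrant.
The minimum over all feasible corners is $1.84.

$1.84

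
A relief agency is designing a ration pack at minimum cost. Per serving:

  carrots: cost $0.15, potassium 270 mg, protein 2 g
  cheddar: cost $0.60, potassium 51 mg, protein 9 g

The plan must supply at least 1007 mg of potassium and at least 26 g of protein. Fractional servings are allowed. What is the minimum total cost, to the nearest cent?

$1.79

Compare the cost at each extreme point of the feasible region.
carrots only: max(1007/270, 26/2) = 13 servings → $1.95.
cheddar only: max(1007/51, 26/9) = 19.75 servings → $11.85.
carrots + cheddar with both tight: 3.323 servings and 2.15 servings → $1.79.
The minimum over all feasible corners is $1.79.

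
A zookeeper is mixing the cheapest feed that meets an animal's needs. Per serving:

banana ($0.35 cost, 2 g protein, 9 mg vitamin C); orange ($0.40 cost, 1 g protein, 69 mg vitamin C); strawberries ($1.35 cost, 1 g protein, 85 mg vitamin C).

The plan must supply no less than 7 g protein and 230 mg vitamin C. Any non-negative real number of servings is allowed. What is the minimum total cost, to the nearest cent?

$1.92

Compare the cost at each extreme point of the feasible region.
banana only: max(7/2, 230/9) = 25.56 servings → $8.94.
orange only: max(7/1, 230/69) = 7 servings → $2.80.
strawberries only: max(7/1, 230/85) = 7 servings → $9.45.
banana + orange with both tight: 1.961 servings and 3.078 servings → $1.92.
banana + strawberries with both tight: 2.267 servings and 2.466 servings → $4.12.
orange + strawberries: intersection lies outside the first quadrant.
The minimum over all feasible corners is $1.92.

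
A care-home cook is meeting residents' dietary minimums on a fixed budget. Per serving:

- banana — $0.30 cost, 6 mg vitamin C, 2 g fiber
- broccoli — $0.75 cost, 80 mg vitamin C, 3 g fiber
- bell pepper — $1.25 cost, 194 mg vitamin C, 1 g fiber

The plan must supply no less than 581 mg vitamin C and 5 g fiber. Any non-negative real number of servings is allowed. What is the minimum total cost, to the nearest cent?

$3.93

This is a tiny linear program; its minimum lies at a vertex of the feasible set. List the vertices and price them.
banana only: max(581/6, 5/2) = 96.83 servings → $29.05.
broccoli only: max(581/80, 5/3) = 7.263 servings → $5.45.
bell pepper only: max(581/194, 5/1) = 5 servings → $6.25.
banana + broccoli with both targets exact would need a negative amount; discard.
banana + bell pepper with both tight: 1.018 servings and 2.963 servings → $4.01.
broccoli + bell pepper with both tight: 0.7749 servings and 2.675 servings → $3.93.
So the least-cost plan costs $3.93.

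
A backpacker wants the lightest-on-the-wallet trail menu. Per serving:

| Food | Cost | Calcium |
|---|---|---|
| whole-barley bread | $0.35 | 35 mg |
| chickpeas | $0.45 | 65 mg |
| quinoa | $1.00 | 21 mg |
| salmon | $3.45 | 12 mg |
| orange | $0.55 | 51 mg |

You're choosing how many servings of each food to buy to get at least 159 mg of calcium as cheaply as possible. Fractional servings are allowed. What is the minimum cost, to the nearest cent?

Cost per mg of calcium: chickpeas $0.0069, whole-barley bread $0.0100, orange $0.0108, quinoa $0.0476, salmon $0.2875.
With no serving limits, use only chickpeas: 159 mg / 65 mg = 2.446 servings × $0.45 = $1.10.

$1.10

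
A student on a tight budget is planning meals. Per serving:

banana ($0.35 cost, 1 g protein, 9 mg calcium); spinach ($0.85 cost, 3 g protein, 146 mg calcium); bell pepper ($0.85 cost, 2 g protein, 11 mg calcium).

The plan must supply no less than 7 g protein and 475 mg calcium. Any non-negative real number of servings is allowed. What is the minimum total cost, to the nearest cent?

$2.77

banana only: max(7/1, 475/9) = 52.78 servings → $18.47.
spinach only: max(7/3, 475/146) = 3.253 servings → $2.77.
bell pepper only: max(7/2, 475/11) = 43.18 servings → $36.70.
banana + spinach: the both-tight solution has a negative serving — not a feasible corner.
banana + bell pepper: the both-tight solution has a negative serving — not a feasible corner.
spinach + bell pepper: intersection lies outside the first quadrant.
So the least-cost plan costs $2.77.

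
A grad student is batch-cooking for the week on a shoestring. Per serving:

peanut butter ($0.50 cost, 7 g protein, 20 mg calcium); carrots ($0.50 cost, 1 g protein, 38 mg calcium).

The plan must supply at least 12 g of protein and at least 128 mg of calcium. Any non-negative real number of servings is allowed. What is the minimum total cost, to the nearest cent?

$2.00

With two linear requirements the optimum uses one or two foods; enumerate the corners.
peanut butter only: max(12/7, 128/20) = 6.4 servings → $3.20.
carrots only: max(12/1, 128/38) = 12 servings → $6.00.
peanut butter + carrots with both tight: 1.333 servings and 2.667 servings → $2.00.
The minimum over all feasible corners is $2.00.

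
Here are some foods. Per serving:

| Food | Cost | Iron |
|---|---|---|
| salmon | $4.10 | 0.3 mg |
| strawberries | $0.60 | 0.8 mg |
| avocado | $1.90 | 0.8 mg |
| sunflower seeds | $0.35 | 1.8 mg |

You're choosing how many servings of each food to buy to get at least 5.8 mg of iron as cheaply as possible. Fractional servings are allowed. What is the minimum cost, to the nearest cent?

$1.13

Cost per mg of iron: sunflower seeds $0.1944, strawberries $0.7500, avocado $2.3750, salmon $13.6667.
With no serving limits, use only sunflower seeds: 5.8 mg / 1.8 mg = 3.222 servings × $0.35 = $1.13.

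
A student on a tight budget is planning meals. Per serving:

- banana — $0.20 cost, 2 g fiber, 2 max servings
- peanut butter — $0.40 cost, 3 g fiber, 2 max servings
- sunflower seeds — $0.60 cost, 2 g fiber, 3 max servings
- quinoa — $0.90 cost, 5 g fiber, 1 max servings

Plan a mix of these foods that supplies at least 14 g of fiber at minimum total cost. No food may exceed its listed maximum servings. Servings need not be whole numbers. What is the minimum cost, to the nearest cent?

Cost per g of fiber: banana $0.1000, peanut butter $0.1333, quinoa $0.1800, sunflower seeds $0.3000.
Take 2 servings of banana: +4.0 g fiber for $0.40 (total $0.40, still need 10.0 g).
Take 2 servings of peanut butter: +6.0 g fiber for $0.80 (total $1.20, still need 4.0 g).
Take 0.8 servings of quinoa: +4.0 g fiber for $0.72 (total $1.92, still need 0.0 g).
Greedy by cheapest-per-g is optimal for a single linear constraint, so the minimum cost is $1.92.

$1.92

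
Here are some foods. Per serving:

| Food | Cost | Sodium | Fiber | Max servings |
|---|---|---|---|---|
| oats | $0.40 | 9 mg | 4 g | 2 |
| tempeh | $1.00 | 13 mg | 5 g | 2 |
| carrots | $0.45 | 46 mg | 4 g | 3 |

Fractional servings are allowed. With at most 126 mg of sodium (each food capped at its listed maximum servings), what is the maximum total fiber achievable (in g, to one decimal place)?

25.1 g

Fiber per mg sodium: oats 0.4444, tempeh 0.3846, carrots 0.08696.
Take 2 servings of oats: uses 18 mg sodium, +8.0 g fiber (running total 8.0 g).
Take 2 servings of tempeh: uses 26 mg sodium, +10.0 g fiber (running total 18.0 g).
Take 1.783 servings of carrots: uses 82 mg sodium, +7.1 g fiber (running total 25.1 g).
Greedy by best ratio exhausts the sodium allowance optimally: 25.1 g.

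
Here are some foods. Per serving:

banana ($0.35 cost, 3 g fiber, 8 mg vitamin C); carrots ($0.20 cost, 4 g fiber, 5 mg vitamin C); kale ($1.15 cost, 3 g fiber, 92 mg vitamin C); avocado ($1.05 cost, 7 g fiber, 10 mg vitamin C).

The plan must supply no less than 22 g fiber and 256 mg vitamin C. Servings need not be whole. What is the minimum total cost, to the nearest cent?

$3.69

banana only: max(22/3, 256/8) = 32 servings → $11.20.
carrots only: max(22/4, 256/5) = 51.2 servings → $10.24.
kale only: max(22/3, 256/92) = 7.333 servings → $8.43.
avocado only: max(22/7, 256/10) = 25.6 servings → $26.88.
banana + carrots: intersection lies outside the first quadrant.
banana + kale with both tight: 4.984 servings and 2.349 servings → $4.45.
banana + avocado: the both-tight solution has a negative serving — not a feasible corner.
carrots + kale with both tight: 3.558 servings and 2.589 servings → $3.69.
carrots + avocado with both targets exact would need a negative amount; discard.
kale + avocado with both tight: 2.56 servings and 2.046 servings → $5.09.
So the least-cost plan costs $3.69.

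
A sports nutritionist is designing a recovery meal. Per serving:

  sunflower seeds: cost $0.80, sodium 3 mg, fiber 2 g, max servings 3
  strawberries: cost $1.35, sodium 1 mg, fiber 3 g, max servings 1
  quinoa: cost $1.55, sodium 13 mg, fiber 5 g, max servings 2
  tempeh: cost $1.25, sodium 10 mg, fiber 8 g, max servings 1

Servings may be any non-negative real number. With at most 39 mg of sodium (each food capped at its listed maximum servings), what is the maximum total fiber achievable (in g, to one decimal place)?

24.3 g

Fiber per mg sodium: strawberries 3, tempeh 0.8, sunflower seeds 0.6667, quinoa 0.3846.
Take 1 serving of strawberries: uses 1 mg sodium, +3.0 g fiber (running total 3.0 g).
Take 1 serving of tempeh: uses 10 mg sodium, +8.0 g fiber (running total 11.0 g).
Take 3 servings of sunflower seeds: uses 9 mg sodium, +6.0 g fiber (running total 17.0 g).
Take 1.462 servings of quinoa: uses 19 mg sodium, +7.3 g fiber (running total 24.3 g).
Filling greedily by fiber-per-mg sodium is optimal for one linear limit, giving 24.3 g.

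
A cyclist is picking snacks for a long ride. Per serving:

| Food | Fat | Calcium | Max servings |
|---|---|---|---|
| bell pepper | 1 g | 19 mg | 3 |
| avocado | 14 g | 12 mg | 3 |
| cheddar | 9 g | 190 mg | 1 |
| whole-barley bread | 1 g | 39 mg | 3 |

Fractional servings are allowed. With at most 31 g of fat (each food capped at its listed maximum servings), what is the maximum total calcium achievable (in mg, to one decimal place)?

377.7 mg

Calcium per g fat: whole-barley bread 39, cheddar 21.11, bell pepper 19, avocado 0.8571.
Take 3 servings of whole-barley bread: uses 3 g fat, +117.0 mg calcium (running total 117.0 mg).
Take 1 serving of cheddar: uses 9 g fat, +190.0 mg calcium (running total 307.0 mg).
Take 3 servings of bell pepper: uses 3 g fat, +57.0 mg calcium (running total 364.0 mg).
Take 1.143 servings of avocado: uses 16 g fat, +13.7 mg calcium (running total 377.7 mg).
Filling greedily by calcium-per-g fat is optimal for one linear limit, giving 377.7 mg.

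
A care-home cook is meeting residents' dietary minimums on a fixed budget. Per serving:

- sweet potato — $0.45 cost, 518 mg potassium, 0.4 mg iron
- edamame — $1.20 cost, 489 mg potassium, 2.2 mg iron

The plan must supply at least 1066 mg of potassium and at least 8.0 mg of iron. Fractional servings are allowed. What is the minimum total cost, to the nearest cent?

sweet potato only: max(1066/518, 8.0/0.4) = 20 servings → $9.00.
edamame only: max(1066/489, 8.0/2.2) = 3.636 servings → $4.36.
sweet potato + edamame: the both-tight solution has a negative serving — not a feasible corner.
Cheapest feasible corner: $4.36.

$4.36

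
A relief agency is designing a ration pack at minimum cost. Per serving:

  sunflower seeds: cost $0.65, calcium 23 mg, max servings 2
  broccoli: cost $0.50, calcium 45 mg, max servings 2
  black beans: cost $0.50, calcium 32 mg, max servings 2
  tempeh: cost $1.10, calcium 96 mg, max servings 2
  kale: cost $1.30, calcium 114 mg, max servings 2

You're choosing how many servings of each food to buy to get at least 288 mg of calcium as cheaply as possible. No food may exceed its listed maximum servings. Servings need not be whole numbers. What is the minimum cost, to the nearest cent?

$3.26

Cost per mg of calcium: broccoli $0.0111, kale $0.0114, tempeh $0.0115, black beans $0.0156, sunflower seeds $0.0283.
Take 2 servings of broccoli: +90.0 mg calcium for $1.00 (total $1.00, still need 198.0 mg).
Take 1.737 servings of kale: +198.0 mg calcium for $2.26 (total $3.26, still need 0.0 mg).
Filling from the cheapest source first is optimal under one linear minimum: $3.26.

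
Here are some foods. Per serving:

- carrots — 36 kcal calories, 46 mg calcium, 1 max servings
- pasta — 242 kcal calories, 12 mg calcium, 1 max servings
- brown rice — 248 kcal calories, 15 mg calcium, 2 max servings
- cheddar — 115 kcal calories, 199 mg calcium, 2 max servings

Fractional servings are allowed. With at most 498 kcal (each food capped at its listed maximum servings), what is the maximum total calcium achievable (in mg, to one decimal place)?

458.0 mg

Calcium per kcal: cheddar 1.73, carrots 1.278, brown rice 0.06048, pasta 0.04959.
Take 2 servings of cheddar: uses 230 kcal, +398.0 mg calcium (running total 398.0 mg).
Take 1 serving of carrots: uses 36 kcal, +46.0 mg calcium (running total 444.0 mg).
Take 0.9355 servings of brown rice: uses 232 kcal, +14.0 mg calcium (running total 458.0 mg).
Greedy by best ratio exhausts the calories allowance optimally: 458.0 mg.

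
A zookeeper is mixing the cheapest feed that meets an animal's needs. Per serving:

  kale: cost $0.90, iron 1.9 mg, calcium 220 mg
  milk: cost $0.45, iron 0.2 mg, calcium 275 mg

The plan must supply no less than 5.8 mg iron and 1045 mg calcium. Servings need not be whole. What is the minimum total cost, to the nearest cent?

$3.27

The cheapest plan sits at a corner of the feasible region — with two constraints it uses at most two foods.
kale only: max(5.8/1.9, 1045/220) = 4.75 servings → $4.28.
milk only: max(5.8/0.2, 1045/275) = 29 servings → $13.05.
kale + milk with both tight: 2.897 servings and 1.483 servings → $3.27.
The minimum over all feasible corners is $3.27.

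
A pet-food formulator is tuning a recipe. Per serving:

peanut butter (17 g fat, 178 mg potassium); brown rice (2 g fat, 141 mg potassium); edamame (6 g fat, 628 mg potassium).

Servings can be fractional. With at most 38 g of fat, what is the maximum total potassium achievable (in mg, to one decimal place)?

Potassium per g fat: edamame 104.7, brown rice 70.5, peanut butter 10.47.
With no serving limits, spend the whole fat allowance on edamame: 38 g / 6 g × 628 mg = 3977.3 mg.

3977.3 mg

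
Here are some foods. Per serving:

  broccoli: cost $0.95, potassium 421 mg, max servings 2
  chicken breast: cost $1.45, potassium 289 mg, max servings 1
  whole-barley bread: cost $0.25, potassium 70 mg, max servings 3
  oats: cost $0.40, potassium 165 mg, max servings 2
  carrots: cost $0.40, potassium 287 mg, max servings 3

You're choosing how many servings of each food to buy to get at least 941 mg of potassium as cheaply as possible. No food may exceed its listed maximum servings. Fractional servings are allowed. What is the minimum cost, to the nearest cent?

$1.38

Cost per mg of potassium: carrots $0.0014, broccoli $0.0023, oats $0.0024, whole-barley bread $0.0036, chicken breast $0.0050.
Take 3 servings of carrots: +861.0 mg potassium for $1.20 (total $1.20, still need 80.0 mg).
Take 0.19 servings of broccoli: +80.0 mg potassium for $0.18 (total $1.38, still need 0.0 mg).
Greedy by cheapest-per-mg is optimal for a single linear constraint, so the minimum cost is $1.38.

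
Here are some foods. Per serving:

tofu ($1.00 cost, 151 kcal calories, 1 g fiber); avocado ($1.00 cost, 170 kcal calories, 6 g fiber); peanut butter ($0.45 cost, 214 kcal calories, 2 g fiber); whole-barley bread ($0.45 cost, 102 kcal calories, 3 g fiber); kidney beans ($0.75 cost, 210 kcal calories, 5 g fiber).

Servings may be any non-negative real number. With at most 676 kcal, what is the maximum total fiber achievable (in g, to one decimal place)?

23.9 g

Fiber per kcal: avocado 0.03529, whole-barley bread 0.02941, kidney beans 0.02381, peanut butter 0.009346, tofu 0.006623.
With no serving limits, spend the whole calories allowance on avocado: 676 kcal / 170 kcal × 6 g = 23.9 g.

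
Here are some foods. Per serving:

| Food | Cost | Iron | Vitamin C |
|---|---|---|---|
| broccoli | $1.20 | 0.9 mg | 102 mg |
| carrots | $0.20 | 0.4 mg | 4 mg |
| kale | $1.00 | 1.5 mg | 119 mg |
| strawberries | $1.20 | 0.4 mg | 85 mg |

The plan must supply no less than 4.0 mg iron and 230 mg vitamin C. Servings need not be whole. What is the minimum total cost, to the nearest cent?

$2.46

A basic optimal solution has at most two foods positive. Try each food alone and each pair with both targets met exactly.
broccoli only: max(4.0/0.9, 230/102) = 4.444 servings → $5.33.
carrots only: max(4.0/0.4, 230/4) = 57.5 servings → $11.50.
kale only: max(4.0/1.5, 230/119) = 2.667 servings → $2.67.
strawberries only: max(4.0/0.4, 230/85) = 10 servings → $12.00.
broccoli + carrots with both tight: 2.043 servings and 5.403 servings → $3.53.
broccoli + kale: intersection lies outside the first quadrant.
broccoli + strawberries with both targets exact would need a negative amount; discard.
carrots + kale with both tight: 3.149 servings and 1.827 servings → $2.46.
carrots + strawberries with both tight: 7.654 servings and 2.346 servings → $4.35.
kale + strawberries: intersection lies outside the first quadrant.
So the least-cost plan costs $2.46.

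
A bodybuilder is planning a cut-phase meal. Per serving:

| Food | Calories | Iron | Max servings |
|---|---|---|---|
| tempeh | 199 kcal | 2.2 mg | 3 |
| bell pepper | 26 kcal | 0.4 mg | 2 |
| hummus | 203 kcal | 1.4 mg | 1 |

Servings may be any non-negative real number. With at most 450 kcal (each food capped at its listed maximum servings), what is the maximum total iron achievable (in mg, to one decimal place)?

Iron per kcal: bell pepper 0.01538, tempeh 0.01106, hummus 0.006897.
Take 2 servings of bell pepper: uses 52 kcal, +0.8 mg iron (running total 0.8 mg).
Take 2 servings of tempeh: uses 398 kcal, +4.4 mg iron (running total 5.2 mg).
Greedy by best ratio exhausts the calories allowance optimally: 5.2 mg.

5.2 mg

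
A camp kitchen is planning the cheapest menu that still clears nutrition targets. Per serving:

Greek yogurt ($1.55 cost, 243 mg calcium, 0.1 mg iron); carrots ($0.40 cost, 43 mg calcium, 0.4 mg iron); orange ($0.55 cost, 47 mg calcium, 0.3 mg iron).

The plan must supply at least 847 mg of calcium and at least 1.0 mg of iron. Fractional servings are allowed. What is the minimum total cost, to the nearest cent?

$5.62

An LP optimum is at a vertex; with two nutrient constraints at most two foods are used. Check each candidate.
Greek yogurt only: max(847/243, 1.0/0.1) = 10 servings → $15.50.
carrots only: max(847/43, 1.0/0.4) = 19.7 servings → $7.88.
orange only: max(847/47, 1.0/0.3) = 18.02 servings → $9.91.
Greek yogurt + carrots with both tight: 3.184 servings and 1.704 servings → $5.62.
Greek yogurt + orange with both tight: 3.037 servings and 2.321 servings → $5.98.
carrots + orange: the both-tight solution has a negative serving — not a feasible corner.
The minimum over all feasible corners is $5.62.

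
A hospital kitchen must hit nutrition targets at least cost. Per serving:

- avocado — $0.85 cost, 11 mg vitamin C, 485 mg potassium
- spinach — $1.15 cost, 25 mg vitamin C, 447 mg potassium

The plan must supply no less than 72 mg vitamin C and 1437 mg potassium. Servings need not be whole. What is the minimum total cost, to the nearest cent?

$3.49

avocado only: max(72/11, 1437/485) = 6.545 servings → $5.56.
spinach only: max(72/25, 1437/447) = 3.215 servings → $3.70.
avocado + spinach with both tight: 0.519 servings and 2.652 servings → $3.49.
Cheapest feasible corner: $3.49.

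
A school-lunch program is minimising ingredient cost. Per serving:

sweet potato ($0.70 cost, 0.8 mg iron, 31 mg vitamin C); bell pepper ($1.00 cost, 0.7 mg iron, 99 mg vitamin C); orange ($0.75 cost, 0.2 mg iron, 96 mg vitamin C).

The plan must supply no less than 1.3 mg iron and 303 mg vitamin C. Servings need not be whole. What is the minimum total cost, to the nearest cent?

$2.67

Minimising a linear cost over {iron ≥ 1.3, vitamin C ≥ 303, servings ≥ 0} — the optimum is at a vertex, using one or two foods.
sweet potato only: max(1.3/0.8, 303/31) = 9.774 servings → $6.84.
bell pepper only: max(1.3/0.7, 303/99) = 3.061 servings → $3.06.
orange only: max(1.3/0.2, 303/96) = 6.5 servings → $4.88.
sweet potato + bell pepper: intersection lies outside the first quadrant.
sweet potato + orange with both tight: 0.9093 servings and 2.863 servings → $2.78.
bell pepper + orange with both tight: 1.354 servings and 1.759 servings → $2.67.
Cheapest feasible corner: $2.67.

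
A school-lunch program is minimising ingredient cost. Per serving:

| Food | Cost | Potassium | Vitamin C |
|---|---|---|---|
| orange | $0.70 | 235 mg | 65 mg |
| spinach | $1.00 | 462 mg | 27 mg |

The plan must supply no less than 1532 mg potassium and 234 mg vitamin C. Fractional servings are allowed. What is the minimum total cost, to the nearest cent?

$3.86

The cheapest plan sits at a corner of the feasible region — with two constraints it uses at most two foods.
orange only: max(1532/235, 234/65) = 6.519 servings → $4.56.
spinach only: max(1532/462, 234/27) = 8.667 servings → $8.67.
orange + spinach with both tight: 2.818 servings and 1.883 servings → $3.86.
So the least-cost plan costs $3.86.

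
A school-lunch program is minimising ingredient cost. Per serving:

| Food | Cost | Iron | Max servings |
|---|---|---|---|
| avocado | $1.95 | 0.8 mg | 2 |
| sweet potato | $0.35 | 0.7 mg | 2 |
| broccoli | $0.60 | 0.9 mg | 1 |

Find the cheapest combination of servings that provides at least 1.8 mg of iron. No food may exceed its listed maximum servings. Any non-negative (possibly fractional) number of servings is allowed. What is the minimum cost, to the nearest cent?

$0.97

Cost per mg of iron: sweet potato $0.5000, broccoli $0.6667, avocado $2.4375.
Take 2 servings of sweet potato: +1.4 mg iron for $0.70 (total $0.70, still need 0.4 mg).
Take 0.4444 servings of broccoli: +0.4 mg iron for $0.27 (total $0.97, still need 0.0 mg).
Greedy by cheapest-per-mg is optimal for a single linear constraint, so the minimum cost is $0.97.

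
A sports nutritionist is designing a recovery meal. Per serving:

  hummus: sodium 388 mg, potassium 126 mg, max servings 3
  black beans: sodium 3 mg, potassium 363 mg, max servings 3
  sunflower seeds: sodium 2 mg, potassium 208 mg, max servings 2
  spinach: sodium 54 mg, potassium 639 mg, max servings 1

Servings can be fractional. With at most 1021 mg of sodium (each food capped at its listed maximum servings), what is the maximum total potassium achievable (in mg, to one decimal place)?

2453.8 mg

Potassium per mg sodium: black beans 121, sunflower seeds 104, spinach 11.83, hummus 0.3247.
Take 3 servings of black beans: uses 9 mg sodium, +1089.0 mg potassium (running total 1089.0 mg).
Take 2 servings of sunflower seeds: uses 4 mg sodium, +416.0 mg potassium (running total 1505.0 mg).
Take 1 serving of spinach: uses 54 mg sodium, +639.0 mg potassium (running total 2144.0 mg).
Take 2.459 servings of hummus: uses 954 mg sodium, +309.8 mg potassium (running total 2453.8 mg).
Greedy by best ratio exhausts the sodium allowance optimally: 2453.8 mg.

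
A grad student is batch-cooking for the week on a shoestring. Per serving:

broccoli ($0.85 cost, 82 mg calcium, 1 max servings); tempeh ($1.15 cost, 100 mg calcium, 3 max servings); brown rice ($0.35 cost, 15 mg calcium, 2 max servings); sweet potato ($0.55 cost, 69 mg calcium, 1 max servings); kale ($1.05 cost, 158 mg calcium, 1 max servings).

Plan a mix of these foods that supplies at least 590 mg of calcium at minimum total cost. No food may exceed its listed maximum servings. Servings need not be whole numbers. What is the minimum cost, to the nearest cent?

$5.68

Cost per mg of calcium: kale $0.0066, sweet potato $0.0080, broccoli $0.0104, tempeh $0.0115, brown rice $0.0233.
Take 1 serving of kale: +158.0 mg calcium for $1.05 (total $1.05, still need 432.0 mg).
Take 1 serving of sweet potato: +69.0 mg calcium for $0.55 (total $1.60, still need 363.0 mg).
Take 1 serving of broccoli: +82.0 mg calcium for $0.85 (total $2.45, still need 281.0 mg).
Take 2.81 servings of tempeh: +281.0 mg calcium for $3.23 (total $5.68, still need 0.0 mg).
Filling from the cheapest source first is optimal under one linear minimum: $5.68.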